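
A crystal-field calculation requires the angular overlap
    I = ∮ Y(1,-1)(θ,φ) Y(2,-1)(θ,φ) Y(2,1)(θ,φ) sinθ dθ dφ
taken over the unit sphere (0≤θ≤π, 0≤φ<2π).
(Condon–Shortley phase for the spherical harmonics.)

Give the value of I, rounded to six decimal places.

Σmᵢ = -1 ≠ 0, so the φ-integral vanishes; I = 0

0.000000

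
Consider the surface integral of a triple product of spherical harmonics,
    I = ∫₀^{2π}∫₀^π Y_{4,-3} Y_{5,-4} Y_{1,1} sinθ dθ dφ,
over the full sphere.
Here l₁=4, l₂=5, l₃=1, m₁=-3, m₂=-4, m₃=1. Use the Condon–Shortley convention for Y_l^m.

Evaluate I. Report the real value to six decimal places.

Σmᵢ = -6 ≠ 0, so the φ-integral vanishes; I = 0

0.000000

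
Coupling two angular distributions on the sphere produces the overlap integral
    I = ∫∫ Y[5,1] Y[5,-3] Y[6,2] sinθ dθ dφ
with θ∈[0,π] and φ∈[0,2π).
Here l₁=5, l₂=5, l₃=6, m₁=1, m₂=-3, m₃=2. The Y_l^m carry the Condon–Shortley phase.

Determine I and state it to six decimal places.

Checks pass: Σm=0; 16 even; l₃=6∈[0,10].
(2·5+1)(2·5+1)(2·6+1) = 1573
Δ: 4! 6! 6! / 17! → 1/28588560
sum: t=0:+1/345600 t=1:−1/13824 t=2:+1/5184 t=3:−1/13824 t=4:+1/345600 = 7/129600
3j²(5 5 6; 0 0 0) = Δ·Π!·Σ² = 80/7293  (sign +1)
sum: t=0:+1/55296 t=1:−1/25920 t=2:+1/138240 = -11/829440
3j²(5 5 6; 1 -3 2) = Δ·Π!·Σ² = 11/1326  (sign -1)
combine: 4πI² = 1573·80/7293·11/1326 = 4840/33813
take √, sign -1: I = -0.10672739

-0.106727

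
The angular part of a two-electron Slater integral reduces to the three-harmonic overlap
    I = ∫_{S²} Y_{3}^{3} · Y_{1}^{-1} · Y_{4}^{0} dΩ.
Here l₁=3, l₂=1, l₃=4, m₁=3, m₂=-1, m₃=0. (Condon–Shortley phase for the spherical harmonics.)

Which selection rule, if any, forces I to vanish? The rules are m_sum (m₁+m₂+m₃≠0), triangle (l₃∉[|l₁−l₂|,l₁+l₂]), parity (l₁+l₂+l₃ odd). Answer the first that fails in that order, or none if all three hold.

m₁+m₂+m₃ = 3 − 1 + 0 = 2  ✗
triangle: |3−1|=2 ≤ l₃=4 ≤ 3+1=4
parity: l₁+l₂+l₃ = 8 is even

m_sum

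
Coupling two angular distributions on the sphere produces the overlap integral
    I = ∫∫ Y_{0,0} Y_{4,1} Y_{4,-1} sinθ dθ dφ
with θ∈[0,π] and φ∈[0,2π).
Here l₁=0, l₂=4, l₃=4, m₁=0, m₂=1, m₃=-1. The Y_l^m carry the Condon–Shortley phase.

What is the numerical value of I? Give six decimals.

m-sum 0 ✓  L=8 even ✓  4≤4≤4 ✓
Π(2lᵢ+1) = 1×9×9 = 81
triangle coeff Δ(0,4,4) = 1/9
Σ_t [0,0]: t=0:+1/576 = 1/576
(3j)²=1/9 [(0 4 4; 0 0 0)], sign=+1
Σ_t [0,0]: t=0:+1/720 = 1/720
(3j)²=1/9 [(0 4 4; 0 1 -1)], sign=-1
⇒ 4πI² = 1/1
I = (-1)√(1/1/(4π)) = -0.28209479

-0.282095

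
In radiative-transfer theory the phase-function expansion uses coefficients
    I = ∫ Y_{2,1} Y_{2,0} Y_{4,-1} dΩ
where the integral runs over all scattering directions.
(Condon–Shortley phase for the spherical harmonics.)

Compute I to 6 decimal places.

m-sum 0 ✓  L=8 even ✓  0≤4≤4 ✓
Π(2lᵢ+1) = 5×5×9 = 225
triangle coeff Δ(2,2,4) = 1/630
Σ_t [0,0]: t=0:+1/16 = 1/16
(3j)²=2/35 [(2 2 4; 0 0 0)], sign=+1
Σ_t [0,0]: t=0:+1/24 = 1/24
(3j)²=1/21 [(2 2 4; 1 0 -1)], sign=-1
⇒ 4πI² = 30/49
I = (-1)√(30/49/(4π)) = -0.22072812

-0.220728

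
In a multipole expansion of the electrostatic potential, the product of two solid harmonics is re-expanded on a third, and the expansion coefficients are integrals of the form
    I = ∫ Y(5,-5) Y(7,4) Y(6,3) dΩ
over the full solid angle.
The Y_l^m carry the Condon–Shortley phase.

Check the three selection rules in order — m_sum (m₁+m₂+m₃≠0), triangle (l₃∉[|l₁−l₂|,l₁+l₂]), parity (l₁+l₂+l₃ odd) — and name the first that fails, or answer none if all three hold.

m_sum

azimuthal sum: -5 + 4 + 3 = 2  ✗
2 ≤ 6 ≤ 12 (triangle on l)
L = 5 + 7 + 6 = 18 (even)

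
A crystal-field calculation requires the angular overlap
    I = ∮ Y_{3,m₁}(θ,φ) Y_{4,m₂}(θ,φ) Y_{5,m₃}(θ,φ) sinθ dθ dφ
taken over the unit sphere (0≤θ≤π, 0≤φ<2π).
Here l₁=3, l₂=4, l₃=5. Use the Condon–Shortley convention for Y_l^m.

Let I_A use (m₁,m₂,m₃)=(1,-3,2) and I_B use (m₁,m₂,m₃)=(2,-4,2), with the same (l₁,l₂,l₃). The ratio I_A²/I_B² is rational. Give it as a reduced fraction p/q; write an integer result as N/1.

Same 3,4,5: normalisation and zero-m 3j drop out of the ratio.
A: Δ: 2! 4! 6! / 13! → 1/180180; sum: t=0:+1/960 t=1:−1/4320 = 7/8640; 3j²(3 4 5; 1 -3 2) = Δ·Π!·Σ² = 343/12870  (sign -1)
B: Δ: 2! 4! 6! / 13! → 1/180180; sum: t=0:+1/8640 = 1/8640; 3j²(3 4 5; 2 -4 2) = Δ·Π!·Σ² = 14/1287  (sign -1)
I_A²/I_B² = (343/12870)/(14/1287) = 49/20

49/20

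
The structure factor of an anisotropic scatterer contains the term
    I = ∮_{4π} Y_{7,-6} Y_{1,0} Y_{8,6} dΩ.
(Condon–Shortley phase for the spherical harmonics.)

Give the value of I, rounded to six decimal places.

Rules hold: Σm=0, L=16 even, 6≤8≤8.
N = 15·3·17 = 765
Δ = 0!·14!·2!/17! = 1/2040
Racah Σ t=0..0: t=0:+1/25401600 = 1/25401600
⇒ 3j(7 1 8; 0 0 0)² = 8/255, sgn +1
Racah Σ t=0..0: t=0:+1/6227020800 = 1/6227020800
⇒ 3j(7 1 8; -6 0 6)² = 7/510, sgn +1
4πI² = N·(3j₀)²·(3jₘ)² = 28/85
I = +1·√(0.329412/4π) = 0.16190663

0.161907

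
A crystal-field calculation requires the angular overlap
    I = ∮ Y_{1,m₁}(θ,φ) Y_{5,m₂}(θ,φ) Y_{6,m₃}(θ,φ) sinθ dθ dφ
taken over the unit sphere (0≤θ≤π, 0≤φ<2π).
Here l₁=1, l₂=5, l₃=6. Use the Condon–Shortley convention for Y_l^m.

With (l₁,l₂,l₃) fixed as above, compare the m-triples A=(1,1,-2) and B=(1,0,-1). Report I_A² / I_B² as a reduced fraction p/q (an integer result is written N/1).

Shared (l₁,l₂,l₃)=(1,5,6): N and (l;000)² cancel in I_A²/I_B².
A: Δ = 0!·2!·10!/13! = 1/858; Racah Σ t=0..0: t=0:+1/34560 = 1/34560; ⇒ 3j(1 5 6; 1 1 -2)² = 14/429, sgn +1
B: Δ = 0!·2!·10!/13! = 1/858; Racah Σ t=0..0: t=0:+1/28800 = 1/28800; ⇒ 3j(1 5 6; 1 0 -1)² = 7/286, sgn -1
I_A²/I_B² = (14/429)/(7/286) = 4/3

4/3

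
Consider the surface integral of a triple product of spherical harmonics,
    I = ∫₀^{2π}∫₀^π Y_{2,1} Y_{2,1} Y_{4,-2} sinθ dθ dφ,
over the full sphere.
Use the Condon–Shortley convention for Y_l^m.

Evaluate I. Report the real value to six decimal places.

0.254875

Rules hold: Σm=0, L=8 even, 0≤4≤4.
N = 5·5·9 = 225
Δ = 0!·4!·4!/9! = 1/630
Racah Σ t=0..0: t=0:+1/16 = 1/16
⇒ 3j(2 2 4; 0 0 0)² = 2/35, sgn +1
Racah Σ t=0..0: t=0:+1/36 = 1/36
⇒ 3j(2 2 4; 1 1 -2)² = 4/63, sgn +1
4πI² = N·(3j₀)²·(3jₘ)² = 40/49
I = +1·√(0.816327/4π) = 0.25487487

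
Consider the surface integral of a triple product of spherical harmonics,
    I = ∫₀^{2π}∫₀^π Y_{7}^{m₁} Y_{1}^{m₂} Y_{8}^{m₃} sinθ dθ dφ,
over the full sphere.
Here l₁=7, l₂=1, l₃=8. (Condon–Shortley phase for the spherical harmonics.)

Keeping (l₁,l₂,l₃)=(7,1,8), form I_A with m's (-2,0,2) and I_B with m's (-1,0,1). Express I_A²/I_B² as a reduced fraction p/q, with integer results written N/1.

l's match ⇒ only the (l;m) 3-j factors differ between A and B.
A: triangle coeff Δ(7,1,8) = 1/2040; Σ_t [0,0]: t=0:+1/43545600 = 1/43545600; (3j)²=1/34 [(7 1 8; -2 0 2)], sign=+1
B: triangle coeff Δ(7,1,8) = 1/2040; Σ_t [0,0]: t=0:+1/29030400 = 1/29030400; (3j)²=21/680 [(7 1 8; -1 0 1)], sign=-1
I_A²/I_B² = (1/34)/(21/680) = 20/21

20/21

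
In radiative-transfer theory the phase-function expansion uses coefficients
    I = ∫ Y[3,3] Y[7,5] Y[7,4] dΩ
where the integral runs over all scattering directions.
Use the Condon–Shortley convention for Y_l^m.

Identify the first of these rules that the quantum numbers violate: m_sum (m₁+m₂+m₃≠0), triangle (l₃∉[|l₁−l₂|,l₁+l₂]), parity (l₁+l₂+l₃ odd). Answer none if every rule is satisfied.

m_sum

m₁+m₂+m₃ = 3 + 5 + 4 = 12  ✗
triangle: |3−7|=4 ≤ l₃=7 ≤ 3+7=10
parity: l₁+l₂+l₃ = 17 is odd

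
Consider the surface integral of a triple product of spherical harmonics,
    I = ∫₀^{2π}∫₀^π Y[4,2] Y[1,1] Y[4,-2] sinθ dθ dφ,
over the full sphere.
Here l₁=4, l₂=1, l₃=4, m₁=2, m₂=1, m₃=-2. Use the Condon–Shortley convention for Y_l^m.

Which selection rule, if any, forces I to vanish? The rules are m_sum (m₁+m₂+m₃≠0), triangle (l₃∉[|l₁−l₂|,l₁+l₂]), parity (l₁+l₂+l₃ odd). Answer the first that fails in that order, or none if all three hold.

m_sum

azimuthal sum: 2 + 1 − 2 = 1  ✗
3 ≤ 4 ≤ 5 (triangle on l)
L = 4 + 1 + 4 = 9 (odd)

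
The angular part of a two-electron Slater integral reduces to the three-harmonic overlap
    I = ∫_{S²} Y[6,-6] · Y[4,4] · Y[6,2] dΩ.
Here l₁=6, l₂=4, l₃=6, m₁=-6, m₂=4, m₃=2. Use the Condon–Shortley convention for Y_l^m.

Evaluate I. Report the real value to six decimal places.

0.056161

Rules hold: Σm=0, L=16 even, 2≤6≤10.
N = 13·9·13 = 1521
Δ = 4!·8!·4!/17! = 1/15315300
Racah Σ t=0..4: t=0:+1/829440 t=1:−1/25920 t=2:+1/9216 t=3:−1/25920 t=4:+1/829440 = 7/207360
⇒ 3j(6 4 6; 0 0 0)² = 28/2431, sgn +1
Racah Σ t=4..4: t=4:+1/23224320 = 1/23224320
⇒ 3j(6 4 6; -6 4 2)² = 1/442, sgn +1
4πI² = N·(3j₀)²·(3jₘ)² = 126/3179
I = +1·√(0.0396351/4π) = 0.05616103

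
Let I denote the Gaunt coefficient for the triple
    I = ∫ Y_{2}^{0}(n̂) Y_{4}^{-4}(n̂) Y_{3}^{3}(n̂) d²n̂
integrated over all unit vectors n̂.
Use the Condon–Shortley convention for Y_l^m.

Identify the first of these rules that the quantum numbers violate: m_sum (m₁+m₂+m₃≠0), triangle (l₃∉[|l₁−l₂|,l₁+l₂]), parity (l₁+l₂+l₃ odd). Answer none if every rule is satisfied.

Σmᵢ = -1  ✗
l₃∈[|l₁−l₂|,l₁+l₂]=[2,6], have l₃=3
Σlᵢ = 9 ⇒ odd

m_sum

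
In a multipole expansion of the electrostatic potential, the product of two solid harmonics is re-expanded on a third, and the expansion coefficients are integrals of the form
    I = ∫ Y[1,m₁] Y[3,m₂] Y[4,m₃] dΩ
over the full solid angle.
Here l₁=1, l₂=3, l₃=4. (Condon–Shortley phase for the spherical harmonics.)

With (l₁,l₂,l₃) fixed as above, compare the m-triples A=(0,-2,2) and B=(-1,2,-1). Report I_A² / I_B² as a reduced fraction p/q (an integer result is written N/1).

Shared (l₁,l₂,l₃)=(1,3,4): N and (l;000)² cancel in I_A²/I_B².
A: Δ = 0!·2!·6!/9! = 1/252; Racah Σ t=0..0: t=0:+1/120 = 1/120; ⇒ 3j(1 3 4; 0 -2 2)² = 1/21, sgn +1
B: Δ = 0!·2!·6!/9! = 1/252; Racah Σ t=0..0: t=0:+1/240 = 1/240; ⇒ 3j(1 3 4; -1 2 -1)² = 1/84, sgn -1
I_A²/I_B² = (1/21)/(1/84) = 4/1

4/1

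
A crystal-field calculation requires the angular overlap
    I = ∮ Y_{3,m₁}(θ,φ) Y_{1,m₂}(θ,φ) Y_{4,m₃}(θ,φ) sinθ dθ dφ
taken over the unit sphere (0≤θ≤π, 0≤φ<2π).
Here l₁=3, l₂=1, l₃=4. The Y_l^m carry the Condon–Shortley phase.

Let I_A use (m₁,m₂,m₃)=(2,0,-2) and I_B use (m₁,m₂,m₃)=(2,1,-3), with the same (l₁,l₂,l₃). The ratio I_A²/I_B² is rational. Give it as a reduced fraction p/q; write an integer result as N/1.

4/7

Same 3,1,4: normalisation and zero-m 3j drop out of the ratio.
A: Δ: 0! 6! 2! / 9! → 1/252; sum: t=0:+1/120 = 1/120; 3j²(3 1 4; 2 0 -2) = Δ·Π!·Σ² = 1/21  (sign +1)
B: Δ: 0! 6! 2! / 9! → 1/252; sum: t=0:+1/240 = 1/240; 3j²(3 1 4; 2 1 -3) = Δ·Π!·Σ² = 1/12  (sign -1)
I_A²/I_B² = (1/21)/(1/12) = 4/7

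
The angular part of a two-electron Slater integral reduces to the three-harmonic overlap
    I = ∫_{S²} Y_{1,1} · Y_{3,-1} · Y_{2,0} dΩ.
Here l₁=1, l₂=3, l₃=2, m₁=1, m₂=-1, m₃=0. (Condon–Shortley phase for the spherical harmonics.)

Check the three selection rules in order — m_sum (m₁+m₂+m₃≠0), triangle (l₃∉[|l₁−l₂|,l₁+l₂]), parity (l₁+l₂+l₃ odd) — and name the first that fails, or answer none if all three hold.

azimuthal sum: 1 − 1 + 0 = 0  ✓
2 ≤ 2 ≤ 4 (triangle on l)  ✓
L = 1 + 3 + 2 = 6 (even)  ✓

none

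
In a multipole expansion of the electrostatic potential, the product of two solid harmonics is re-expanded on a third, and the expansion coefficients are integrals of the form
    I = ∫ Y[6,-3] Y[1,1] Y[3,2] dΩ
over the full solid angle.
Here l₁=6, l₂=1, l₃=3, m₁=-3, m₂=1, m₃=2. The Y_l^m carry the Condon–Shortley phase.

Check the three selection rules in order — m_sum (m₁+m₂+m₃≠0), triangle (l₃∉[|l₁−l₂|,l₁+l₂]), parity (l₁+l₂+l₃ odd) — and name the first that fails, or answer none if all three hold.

triangle

azimuthal sum: -3 + 1 + 2 = 0  ✓
5 ≤ 3 ≤ 7 (triangle on l)  ✗
L = 6 + 1 + 3 = 10 (even)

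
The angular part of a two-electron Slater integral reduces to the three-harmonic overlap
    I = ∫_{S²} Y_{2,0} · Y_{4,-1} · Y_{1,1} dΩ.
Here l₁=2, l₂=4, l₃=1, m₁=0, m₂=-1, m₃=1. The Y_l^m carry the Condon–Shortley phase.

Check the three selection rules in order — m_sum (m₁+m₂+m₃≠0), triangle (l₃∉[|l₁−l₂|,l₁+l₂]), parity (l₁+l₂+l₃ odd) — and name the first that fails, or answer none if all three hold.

triangle

m₁+m₂+m₃ = 0 − 1 + 1 = 0  ✓
triangle: |2−4|=2 ≤ l₃=1 ≤ 2+4=6  ✗
parity: l₁+l₂+l₃ = 7 is odd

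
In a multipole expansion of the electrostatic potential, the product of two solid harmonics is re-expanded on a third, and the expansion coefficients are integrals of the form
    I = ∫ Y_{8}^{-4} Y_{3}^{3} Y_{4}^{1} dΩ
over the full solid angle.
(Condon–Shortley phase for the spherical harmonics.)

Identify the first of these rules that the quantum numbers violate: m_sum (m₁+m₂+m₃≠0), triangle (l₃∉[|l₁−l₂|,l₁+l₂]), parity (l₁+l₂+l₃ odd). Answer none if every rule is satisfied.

triangle

m₁+m₂+m₃ = -4 + 3 + 1 = 0  ✓
triangle: |8−3|=5 ≤ l₃=4 ≤ 8+3=11  ✗
parity: l₁+l₂+l₃ = 15 is odd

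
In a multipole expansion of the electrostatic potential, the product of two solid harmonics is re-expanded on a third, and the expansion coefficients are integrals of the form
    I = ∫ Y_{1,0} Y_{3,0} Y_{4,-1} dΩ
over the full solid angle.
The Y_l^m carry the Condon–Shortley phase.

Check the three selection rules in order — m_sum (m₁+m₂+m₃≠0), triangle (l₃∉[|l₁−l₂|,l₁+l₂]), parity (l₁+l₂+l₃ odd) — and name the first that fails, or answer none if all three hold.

m₁+m₂+m₃ = 0 + 0 − 1 = -1  ✗
triangle: |1−3|=2 ≤ l₃=4 ≤ 1+3=4
parity: l₁+l₂+l₃ = 8 is even

m_sum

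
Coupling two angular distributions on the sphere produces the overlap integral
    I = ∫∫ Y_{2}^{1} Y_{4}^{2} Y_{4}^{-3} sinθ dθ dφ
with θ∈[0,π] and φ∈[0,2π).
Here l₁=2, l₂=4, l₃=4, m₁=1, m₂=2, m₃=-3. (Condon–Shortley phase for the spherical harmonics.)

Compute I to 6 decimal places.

Checks pass: Σm=0; 10 even; l₃=4∈[2,6].
(2·2+1)(2·4+1)(2·4+1) = 405
Δ: 2! 2! 6! / 11! → 1/13860
sum: t=0:+1/192 t=1:−1/36 t=2:+1/192 = -5/288
3j²(2 4 4; 0 0 0) = Δ·Π!·Σ² = 20/693  (sign -1)
sum: t=0:+1/1440 t=1:−1/240 = -1/288
3j²(2 4 4; 1 2 -3) = Δ·Π!·Σ² = 5/132  (sign +1)
combine: 4πI² = 405·20/693·5/132 = 375/847
take √, sign -1: I = -0.18770204

-0.187702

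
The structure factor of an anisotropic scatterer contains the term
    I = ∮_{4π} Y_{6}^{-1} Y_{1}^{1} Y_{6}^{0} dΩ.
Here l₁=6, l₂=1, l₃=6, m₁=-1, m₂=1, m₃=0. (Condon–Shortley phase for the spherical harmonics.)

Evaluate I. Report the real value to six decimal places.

L=13 odd ⇒ parity kills the (l;000) factor ⇒ I = 0

0.000000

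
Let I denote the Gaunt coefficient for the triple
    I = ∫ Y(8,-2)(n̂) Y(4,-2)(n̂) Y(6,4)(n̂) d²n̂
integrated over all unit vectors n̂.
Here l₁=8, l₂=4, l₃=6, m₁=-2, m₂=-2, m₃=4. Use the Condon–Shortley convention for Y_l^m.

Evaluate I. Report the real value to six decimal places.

-0.151443

m-sum 0 ✓  L=18 even ✓  4≤6≤12 ✓
Π(2lᵢ+1) = 17×9×13 = 1989
triangle coeff Δ(8,4,6) = 1/23279256
Σ_t [2,4]: t=2:+1/1658880 t=3:−1/518400 t=4:+1/1658880 = -1/1382400
(3j)²=504/46189 [(8 4 6; 0 0 0)], sign=-1
Σ_t [0,2]: t=0:+1/5225472000 t=1:−1/43545600 t=2:+1/7741440 = 139/1306368000
(3j)²=38642/2909907 [(8 4 6; -2 -2 4)], sign=+1
⇒ 4πI² = 2782224/9653501
I = (-1)√(2782224/9653501/(4π)) = -0.15144282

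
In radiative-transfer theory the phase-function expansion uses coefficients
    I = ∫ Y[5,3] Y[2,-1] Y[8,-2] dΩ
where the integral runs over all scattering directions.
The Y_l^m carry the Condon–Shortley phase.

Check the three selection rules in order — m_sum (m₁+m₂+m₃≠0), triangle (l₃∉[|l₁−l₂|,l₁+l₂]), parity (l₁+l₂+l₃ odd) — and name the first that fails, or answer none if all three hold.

triangle

Σmᵢ = 0  ✓
l₃∈[|l₁−l₂|,l₁+l₂]=[3,7], have l₃=8  ✗
Σlᵢ = 15 ⇒ odd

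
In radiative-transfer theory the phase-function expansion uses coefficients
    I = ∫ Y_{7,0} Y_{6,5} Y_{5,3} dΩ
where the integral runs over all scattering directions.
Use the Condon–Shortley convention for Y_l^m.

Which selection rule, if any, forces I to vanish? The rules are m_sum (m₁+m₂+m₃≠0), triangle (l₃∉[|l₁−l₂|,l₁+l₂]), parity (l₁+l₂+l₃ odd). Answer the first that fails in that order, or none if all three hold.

m₁+m₂+m₃ = 0 + 5 + 3 = 8  ✗
triangle: |7−6|=1 ≤ l₃=5 ≤ 7+6=13
parity: l₁+l₂+l₃ = 18 is even

m_sum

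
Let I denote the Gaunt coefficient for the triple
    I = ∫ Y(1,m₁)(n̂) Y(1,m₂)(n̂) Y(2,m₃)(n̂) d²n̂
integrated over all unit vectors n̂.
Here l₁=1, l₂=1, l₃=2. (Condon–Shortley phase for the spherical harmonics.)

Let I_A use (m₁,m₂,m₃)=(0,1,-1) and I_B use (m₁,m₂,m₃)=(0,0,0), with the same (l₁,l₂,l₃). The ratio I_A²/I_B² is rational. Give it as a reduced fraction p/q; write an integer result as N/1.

3/4

l's match ⇒ only the (l;m) 3-j factors differ between A and B.
A: triangle coeff Δ(1,1,2) = 1/30; Σ_t [0,0]: t=0:+1/2 = 1/2; (3j)²=1/10 [(1 1 2; 0 1 -1)], sign=-1
B: triangle coeff Δ(1,1,2) = 1/30; Σ_t [0,0]: t=0:+1/1 = 1/1; (3j)²=2/15 [(1 1 2; 0 0 0)], sign=+1
I_A²/I_B² = (1/10)/(2/15) = 3/4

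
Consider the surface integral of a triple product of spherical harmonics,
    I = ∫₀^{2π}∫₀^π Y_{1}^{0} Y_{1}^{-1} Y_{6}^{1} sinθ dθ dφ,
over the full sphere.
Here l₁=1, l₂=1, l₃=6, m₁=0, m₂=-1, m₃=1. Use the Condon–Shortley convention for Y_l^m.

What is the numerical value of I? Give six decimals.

l₃=6 ∉ [0,2] — triangle fails ⇒ I = 0

0.000000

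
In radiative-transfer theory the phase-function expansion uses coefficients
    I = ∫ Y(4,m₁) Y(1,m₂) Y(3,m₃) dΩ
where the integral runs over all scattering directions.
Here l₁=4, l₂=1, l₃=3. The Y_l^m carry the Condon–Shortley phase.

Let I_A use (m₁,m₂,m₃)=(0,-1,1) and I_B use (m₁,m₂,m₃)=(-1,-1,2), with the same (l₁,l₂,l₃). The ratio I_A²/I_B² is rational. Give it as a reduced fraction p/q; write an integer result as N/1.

Same 4,1,3: normalisation and zero-m 3j drop out of the ratio.
A: Δ: 2! 6! 0! / 9! → 1/252; sum: t=0:+1/96 = 1/96; 3j²(4 1 3; 0 -1 1) = Δ·Π!·Σ² = 1/42  (sign +1)
B: Δ: 2! 6! 0! / 9! → 1/252; sum: t=0:+1/240 = 1/240; 3j²(4 1 3; -1 -1 2) = Δ·Π!·Σ² = 1/84  (sign -1)
I_A²/I_B² = (1/42)/(1/84) = 2/1

2/1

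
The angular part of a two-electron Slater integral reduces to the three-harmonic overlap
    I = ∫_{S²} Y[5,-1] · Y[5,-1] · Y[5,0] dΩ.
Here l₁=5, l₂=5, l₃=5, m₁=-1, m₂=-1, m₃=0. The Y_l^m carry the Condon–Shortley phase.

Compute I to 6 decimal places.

0.000000

Σmᵢ = -2 ≠ 0, so the φ-integral vanishes; I = 0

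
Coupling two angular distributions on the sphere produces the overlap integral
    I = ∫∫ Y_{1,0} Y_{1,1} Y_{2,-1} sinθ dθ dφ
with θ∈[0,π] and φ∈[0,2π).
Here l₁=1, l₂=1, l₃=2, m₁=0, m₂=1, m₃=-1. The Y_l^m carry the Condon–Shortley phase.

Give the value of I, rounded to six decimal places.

-0.218510

Rules hold: Σm=0, L=4 even, 0≤2≤2.
N = 3·3·5 = 45
Δ = 0!·2!·2!/5! = 1/30
Racah Σ t=0..0: t=0:+1/1 = 1/1
⇒ 3j(1 1 2; 0 0 0)² = 2/15, sgn +1
Racah Σ t=0..0: t=0:+1/2 = 1/2
⇒ 3j(1 1 2; 0 1 -1)² = 1/10, sgn -1
4πI² = N·(3j₀)²·(3jₘ)² = 3/5
I = -1·√(0.6/4π) = -0.21850969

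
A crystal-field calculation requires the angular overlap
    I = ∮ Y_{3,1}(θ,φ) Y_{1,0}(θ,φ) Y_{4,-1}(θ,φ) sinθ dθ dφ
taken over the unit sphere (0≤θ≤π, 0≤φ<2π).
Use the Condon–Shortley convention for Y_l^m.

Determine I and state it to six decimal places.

m-sum 0 ✓  L=8 even ✓  2≤4≤4 ✓
Π(2lᵢ+1) = 7×3×9 = 189
triangle coeff Δ(3,1,4) = 1/252
Σ_t [0,0]: t=0:+1/36 = 1/36
(3j)²=4/63 [(3 1 4; 0 0 0)], sign=+1
Σ_t [0,0]: t=0:+1/48 = 1/48
(3j)²=5/84 [(3 1 4; 1 0 -1)], sign=-1
⇒ 4πI² = 5/7
I = (-1)√(5/7/(4π)) = -0.23841361

-0.238414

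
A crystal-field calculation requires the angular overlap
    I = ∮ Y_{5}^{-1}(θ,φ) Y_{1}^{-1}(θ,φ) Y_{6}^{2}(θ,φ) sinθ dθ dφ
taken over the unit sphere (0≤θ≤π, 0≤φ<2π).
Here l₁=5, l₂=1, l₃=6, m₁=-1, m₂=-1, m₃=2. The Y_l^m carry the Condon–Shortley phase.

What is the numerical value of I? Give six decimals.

Checks pass: Σm=0; 12 even; l₃=6∈[4,6].
(2·5+1)(2·1+1)(2·6+1) = 429
Δ: 0! 10! 2! / 13! → 1/858
sum: t=0:+1/14400 = 1/14400
3j²(5 1 6; 0 0 0) = Δ·Π!·Σ² = 6/143  (sign +1)
sum: t=0:+1/34560 = 1/34560
3j²(5 1 6; -1 -1 2) = Δ·Π!·Σ² = 14/429  (sign +1)
combine: 4πI² = 429·6/143·14/429 = 84/143
take √, sign +1: I = 0.21620548

0.216205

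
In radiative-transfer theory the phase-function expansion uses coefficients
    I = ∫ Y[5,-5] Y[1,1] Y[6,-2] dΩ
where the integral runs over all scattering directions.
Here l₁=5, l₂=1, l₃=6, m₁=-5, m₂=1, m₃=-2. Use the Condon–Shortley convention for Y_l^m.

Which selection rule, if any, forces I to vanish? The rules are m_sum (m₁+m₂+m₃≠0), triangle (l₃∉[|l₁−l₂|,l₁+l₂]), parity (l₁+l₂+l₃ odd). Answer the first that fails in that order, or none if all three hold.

Σmᵢ = -6  ✗
l₃∈[|l₁−l₂|,l₁+l₂]=[4,6], have l₃=6
Σlᵢ = 12 ⇒ even

m_sum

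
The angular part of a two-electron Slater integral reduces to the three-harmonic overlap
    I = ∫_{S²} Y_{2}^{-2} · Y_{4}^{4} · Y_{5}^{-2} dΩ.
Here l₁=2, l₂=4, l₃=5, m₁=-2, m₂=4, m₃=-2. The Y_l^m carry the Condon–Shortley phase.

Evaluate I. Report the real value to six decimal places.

0.000000

l₁+l₂+l₃=11 is odd: 3j(l;000)=0 ⇒ I=0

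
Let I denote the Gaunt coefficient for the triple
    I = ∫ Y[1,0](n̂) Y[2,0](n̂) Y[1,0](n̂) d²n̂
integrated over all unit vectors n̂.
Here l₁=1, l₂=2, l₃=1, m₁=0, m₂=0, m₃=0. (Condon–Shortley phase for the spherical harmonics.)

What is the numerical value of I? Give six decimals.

Checks pass: Σm=0; 4 even; l₃=1∈[1,3].
(2·1+1)(2·2+1)(2·1+1) = 45
Δ: 2! 0! 2! / 5! → 1/30
sum: t=1:−1/1 = -1/1
3j²(1 2 1; 0 0 0) = Δ·Π!·Σ² = 2/15  (sign +1)
(m-triple is (0,0,0) — same symbol as above.)
combine: 4πI² = 45·2/15·2/15 = 4/5
take √, sign +1: I = 0.25231325

0.252313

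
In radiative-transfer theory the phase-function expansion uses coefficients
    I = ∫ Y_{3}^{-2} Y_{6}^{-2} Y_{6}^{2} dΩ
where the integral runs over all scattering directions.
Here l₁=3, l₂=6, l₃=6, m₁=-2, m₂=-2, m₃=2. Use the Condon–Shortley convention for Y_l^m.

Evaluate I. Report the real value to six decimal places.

0.000000

Σmᵢ = -2 ≠ 0, so the φ-integral vanishes; I = 0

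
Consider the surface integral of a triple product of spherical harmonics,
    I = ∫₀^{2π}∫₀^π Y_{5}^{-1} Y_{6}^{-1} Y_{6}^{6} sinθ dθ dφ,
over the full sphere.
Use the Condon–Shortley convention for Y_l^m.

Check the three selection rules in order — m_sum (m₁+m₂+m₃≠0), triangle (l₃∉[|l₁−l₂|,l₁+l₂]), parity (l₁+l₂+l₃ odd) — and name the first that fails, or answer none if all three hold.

m_sum

Σmᵢ = 4  ✗
l₃∈[|l₁−l₂|,l₁+l₂]=[1,11], have l₃=6
Σlᵢ = 17 ⇒ odd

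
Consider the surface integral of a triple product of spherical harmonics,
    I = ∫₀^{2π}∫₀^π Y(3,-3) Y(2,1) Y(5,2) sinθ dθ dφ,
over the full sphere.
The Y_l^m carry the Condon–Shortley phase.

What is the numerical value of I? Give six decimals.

m-sum 0 ✓  L=10 even ✓  1≤5≤5 ✓
Π(2lᵢ+1) = 7×5×11 = 385
triangle coeff Δ(3,2,5) = 1/2310
Σ_t [0,0]: t=0:+1/144 = 1/144
(3j)²=10/231 [(3 2 5; 0 0 0)], sign=-1
Σ_t [0,0]: t=0:+1/4320 = 1/4320
(3j)²=1/330 [(3 2 5; -3 1 2)], sign=-1
⇒ 4πI² = 5/99
I = (+1)√(5/99/(4π)) = 0.06339609

0.063396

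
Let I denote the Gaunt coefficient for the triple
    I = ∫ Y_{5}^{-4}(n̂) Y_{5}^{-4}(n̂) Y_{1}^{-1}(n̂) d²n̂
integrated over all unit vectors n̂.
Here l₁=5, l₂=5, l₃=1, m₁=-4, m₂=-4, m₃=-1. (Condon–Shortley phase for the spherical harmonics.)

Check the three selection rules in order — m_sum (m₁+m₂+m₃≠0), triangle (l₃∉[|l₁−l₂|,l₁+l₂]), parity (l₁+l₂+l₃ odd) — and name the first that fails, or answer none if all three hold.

Σmᵢ = -9  ✗
l₃∈[|l₁−l₂|,l₁+l₂]=[0,10], have l₃=1
Σlᵢ = 11 ⇒ odd

m_sum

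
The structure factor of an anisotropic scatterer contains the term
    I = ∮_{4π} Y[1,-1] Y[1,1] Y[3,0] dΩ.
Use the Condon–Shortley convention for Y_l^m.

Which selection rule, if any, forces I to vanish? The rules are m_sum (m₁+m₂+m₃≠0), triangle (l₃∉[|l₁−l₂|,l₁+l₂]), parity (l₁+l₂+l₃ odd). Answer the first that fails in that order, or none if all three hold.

triangle

Σmᵢ = 0  ✓
l₃∈[|l₁−l₂|,l₁+l₂]=[0,2], have l₃=3  ✗
Σlᵢ = 5 ⇒ odd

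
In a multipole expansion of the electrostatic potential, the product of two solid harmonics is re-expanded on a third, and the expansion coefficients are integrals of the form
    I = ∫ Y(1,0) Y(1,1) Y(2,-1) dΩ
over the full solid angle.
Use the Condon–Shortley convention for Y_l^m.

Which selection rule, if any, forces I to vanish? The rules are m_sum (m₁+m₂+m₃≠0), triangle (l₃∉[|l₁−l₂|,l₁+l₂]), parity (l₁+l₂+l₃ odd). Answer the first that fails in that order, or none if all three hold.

m₁+m₂+m₃ = 0 + 1 − 1 = 0  ✓
triangle: |1−1|=0 ≤ l₃=2 ≤ 1+1=2  ✓
parity: l₁+l₂+l₃ = 4 is even  ✓

none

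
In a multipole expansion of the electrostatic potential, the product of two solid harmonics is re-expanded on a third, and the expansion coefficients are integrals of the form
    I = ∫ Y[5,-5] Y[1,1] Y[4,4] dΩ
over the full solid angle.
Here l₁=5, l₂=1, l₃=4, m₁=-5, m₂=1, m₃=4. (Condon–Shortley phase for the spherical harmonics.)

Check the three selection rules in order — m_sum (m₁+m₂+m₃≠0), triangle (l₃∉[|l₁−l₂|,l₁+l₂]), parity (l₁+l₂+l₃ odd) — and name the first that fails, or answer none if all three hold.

none

Σmᵢ = 0  ✓
l₃∈[|l₁−l₂|,l₁+l₂]=[4,6], have l₃=4  ✓
Σlᵢ = 10 ⇒ even  ✓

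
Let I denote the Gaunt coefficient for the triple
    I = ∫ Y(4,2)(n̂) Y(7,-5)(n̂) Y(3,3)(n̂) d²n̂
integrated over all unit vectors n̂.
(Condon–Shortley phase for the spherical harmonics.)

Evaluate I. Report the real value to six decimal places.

m-sum 0 ✓  L=14 even ✓  3≤3≤11 ✓
Π(2lᵢ+1) = 9×15×7 = 945
triangle coeff Δ(4,7,3) = 1/45045
Σ_t [4,4]: t=4:+1/20736 = 1/20736
(3j)²=35/1287 [(4 7 3; 0 0 0)], sign=-1
Σ_t [2,2]: t=2:+1/1036800 = 1/1036800
(3j)²=4/195 [(4 7 3; 2 -5 3)], sign=+1
⇒ 4πI² = 980/1859
I = (-1)√(980/1859/(4π)) = -0.20481814

-0.204818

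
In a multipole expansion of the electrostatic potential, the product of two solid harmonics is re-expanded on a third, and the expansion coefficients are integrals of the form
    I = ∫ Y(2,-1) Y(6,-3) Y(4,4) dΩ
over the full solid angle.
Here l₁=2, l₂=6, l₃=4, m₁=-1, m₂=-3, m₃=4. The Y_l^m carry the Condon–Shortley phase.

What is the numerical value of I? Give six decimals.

-0.047713

Rules hold: Σm=0, L=12 even, 4≤4≤8.
N = 5·13·9 = 585
Δ = 4!·0!·8!/13! = 1/6435
Racah Σ t=2..2: t=2:+1/2304 = 1/2304
⇒ 3j(2 6 4; 0 0 0)² = 5/143, sgn +1
Racah Σ t=3..3: t=3:−1/241920 = -1/241920
⇒ 3j(2 6 4; -1 -3 4)² = 1/715, sgn -1
4πI² = N·(3j₀)²·(3jₘ)² = 45/1573
I = -1·√(0.0286078/4π) = -0.04771303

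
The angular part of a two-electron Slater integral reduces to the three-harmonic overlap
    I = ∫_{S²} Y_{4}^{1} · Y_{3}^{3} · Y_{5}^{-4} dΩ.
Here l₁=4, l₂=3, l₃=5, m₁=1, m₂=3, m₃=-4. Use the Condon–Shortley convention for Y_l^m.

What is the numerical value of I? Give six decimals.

m-sum 0 ✓  L=12 even ✓  1≤5≤7 ✓
Π(2lᵢ+1) = 9×7×11 = 693
triangle coeff Δ(4,3,5) = 1/180180
Σ_t [0,2]: t=0:+1/576 t=1:−1/144 t=2:+1/576 = -1/288
(3j)²=20/1001 [(4 3 5; 0 0 0)], sign=+1
Σ_t [2,2]: t=2:+1/5760 = 1/5760
(3j)²=9/286 [(4 3 5; 1 3 -4)], sign=-1
⇒ 4πI² = 810/1859
I = (-1)√(810/1859/(4π)) = -0.18620781

-0.186208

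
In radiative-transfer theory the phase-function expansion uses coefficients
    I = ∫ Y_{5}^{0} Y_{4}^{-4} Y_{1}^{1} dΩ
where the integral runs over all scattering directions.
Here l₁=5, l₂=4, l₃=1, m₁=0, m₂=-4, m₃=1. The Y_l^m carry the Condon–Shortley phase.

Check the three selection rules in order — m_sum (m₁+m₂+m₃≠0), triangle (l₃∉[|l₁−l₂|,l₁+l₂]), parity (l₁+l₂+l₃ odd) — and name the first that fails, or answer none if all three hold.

m_sum

azimuthal sum: 0 − 4 + 1 = -3  ✗
1 ≤ 1 ≤ 9 (triangle on l)
L = 5 + 4 + 1 = 10 (even)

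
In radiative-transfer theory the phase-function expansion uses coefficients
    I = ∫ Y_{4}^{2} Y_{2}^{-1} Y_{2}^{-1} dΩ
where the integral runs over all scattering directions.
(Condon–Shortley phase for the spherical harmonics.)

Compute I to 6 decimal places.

Checks pass: Σm=0; 8 even; l₃=2∈[2,6].
(2·4+1)(2·2+1)(2·2+1) = 225
Δ: 4! 4! 0! / 9! → 1/630
sum: t=2:+1/16 = 1/16
3j²(4 2 2; 0 0 0) = Δ·Π!·Σ² = 2/35  (sign +1)
sum: t=1:−1/36 = -1/36
3j²(4 2 2; 2 -1 -1) = Δ·Π!·Σ² = 4/63  (sign +1)
combine: 4πI² = 225·2/35·4/63 = 40/49
take √, sign +1: I = 0.25487487

0.254875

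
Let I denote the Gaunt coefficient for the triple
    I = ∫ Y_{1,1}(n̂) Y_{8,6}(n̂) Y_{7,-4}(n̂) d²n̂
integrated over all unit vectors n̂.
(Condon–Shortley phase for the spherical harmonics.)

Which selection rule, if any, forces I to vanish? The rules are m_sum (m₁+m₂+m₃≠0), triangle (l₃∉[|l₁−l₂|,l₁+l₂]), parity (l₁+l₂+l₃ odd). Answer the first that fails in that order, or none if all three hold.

m_sum

azimuthal sum: 1 + 6 − 4 = 3  ✗
7 ≤ 7 ≤ 9 (triangle on l)
L = 1 + 8 + 7 = 16 (even)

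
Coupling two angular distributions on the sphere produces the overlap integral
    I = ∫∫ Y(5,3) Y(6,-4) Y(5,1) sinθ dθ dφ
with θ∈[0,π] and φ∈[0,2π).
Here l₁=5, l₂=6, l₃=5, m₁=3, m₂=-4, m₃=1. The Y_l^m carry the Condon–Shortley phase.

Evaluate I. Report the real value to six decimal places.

Rules hold: Σm=0, L=16 even, 1≤5≤11.
N = 11·13·11 = 1573
Δ = 6!·4!·6!/17! = 1/28588560
Racah Σ t=1..5: t=1:−1/345600 t=2:+1/13824 t=3:−1/5184 t=4:+1/13824 t=5:−1/345600 = -7/129600
⇒ 3j(5 6 5; 0 0 0)² = 80/7293, sgn +1
Racah Σ t=0..2: t=0:+1/138240 t=1:−1/86400 t=2:+1/829440 = -13/4147200
⇒ 3j(5 6 5; 3 -4 1)² = 13/3740, sgn -1
4πI² = N·(3j₀)²·(3jₘ)² = 52/867
I = -1·√(0.0599769/4π) = -0.06908555

-0.069086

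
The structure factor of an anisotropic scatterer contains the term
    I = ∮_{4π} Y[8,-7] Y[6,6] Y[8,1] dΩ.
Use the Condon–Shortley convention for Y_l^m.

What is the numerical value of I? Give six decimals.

0.066147

Checks pass: Σm=0; 22 even; l₃=8∈[2,14].
(2·8+1)(2·6+1)(2·8+1) = 3757
Δ: 6! 10! 6! / 23! → 1/13742520792
sum: t=0:+1/41803776000 t=1:−1/435456000 t=2:+1/39813120 t=3:−1/18662400 t=4:+1/39813120 t=5:−1/435456000 t=6:+1/41803776000 = -11/1393459200
3j²(8 6 8; 0 0 0) = Δ·Π!·Σ² = 600/96577  (sign -1)
sum: t=6:+1/188116992000 = 1/188116992000
3j²(8 6 8; -7 6 1) = Δ·Π!·Σ² = 35/14858  (sign -1)
combine: 4πI² = 3757·600/96577·35/14858 = 10500/190969
take √, sign +1: I = 0.06614671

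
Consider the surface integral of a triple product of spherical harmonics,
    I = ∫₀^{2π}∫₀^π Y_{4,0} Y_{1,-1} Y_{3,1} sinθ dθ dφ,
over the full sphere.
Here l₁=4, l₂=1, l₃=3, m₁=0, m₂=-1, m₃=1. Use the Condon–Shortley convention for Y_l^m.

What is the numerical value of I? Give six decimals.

0.150786

m-sum 0 ✓  L=8 even ✓  3≤3≤5 ✓
Π(2lᵢ+1) = 9×3×7 = 189
triangle coeff Δ(4,1,3) = 1/252
Σ_t [1,1]: t=1:−1/36 = -1/36
(3j)²=4/63 [(4 1 3; 0 0 0)], sign=+1
Σ_t [0,0]: t=0:+1/96 = 1/96
(3j)²=1/42 [(4 1 3; 0 -1 1)], sign=+1
⇒ 4πI² = 2/7
I = (+1)√(2/7/(4π)) = 0.15078601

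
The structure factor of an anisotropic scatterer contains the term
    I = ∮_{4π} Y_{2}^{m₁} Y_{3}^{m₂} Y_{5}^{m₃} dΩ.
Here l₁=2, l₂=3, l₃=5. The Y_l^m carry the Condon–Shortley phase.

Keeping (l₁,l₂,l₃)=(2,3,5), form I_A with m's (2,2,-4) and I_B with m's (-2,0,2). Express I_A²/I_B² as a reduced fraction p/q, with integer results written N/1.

Shared (l₁,l₂,l₃)=(2,3,5): N and (l;000)² cancel in I_A²/I_B².
A: Δ = 0!·4!·6!/11! = 1/2310; Racah Σ t=0..0: t=0:+1/2880 = 1/2880; ⇒ 3j(2 3 5; 2 2 -4)² = 3/55, sgn -1
B: Δ = 0!·4!·6!/11! = 1/2310; Racah Σ t=0..0: t=0:+1/864 = 1/864; ⇒ 3j(2 3 5; -2 0 2)² = 1/66, sgn -1
I_A²/I_B² = (3/55)/(1/66) = 18/5

18/5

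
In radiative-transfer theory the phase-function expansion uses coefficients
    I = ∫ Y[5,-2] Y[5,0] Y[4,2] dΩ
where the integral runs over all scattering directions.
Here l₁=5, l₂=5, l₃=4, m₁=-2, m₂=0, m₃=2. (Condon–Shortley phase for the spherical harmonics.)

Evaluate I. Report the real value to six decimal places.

-0.099440

m-sum 0 ✓  L=14 even ✓  0≤4≤10 ✓
Π(2lᵢ+1) = 11×11×9 = 1089
triangle coeff Δ(5,5,4) = 1/3153150
Σ_t [1,5]: t=1:−1/69120 t=2:+1/1728 t=3:−1/576 t=4:+1/1728 t=5:−1/69120 = -7/11520
(3j)²=2/143 [(5 5 4; 0 0 0)], sign=-1
Σ_t [3,5]: t=3:−1/3456 t=4:+1/1728 t=5:−1/11520 = 7/34560
(3j)²=7/858 [(5 5 4; -2 0 2)], sign=+1
⇒ 4πI² = 21/169
I = (-1)√(21/169/(4π)) = -0.09944006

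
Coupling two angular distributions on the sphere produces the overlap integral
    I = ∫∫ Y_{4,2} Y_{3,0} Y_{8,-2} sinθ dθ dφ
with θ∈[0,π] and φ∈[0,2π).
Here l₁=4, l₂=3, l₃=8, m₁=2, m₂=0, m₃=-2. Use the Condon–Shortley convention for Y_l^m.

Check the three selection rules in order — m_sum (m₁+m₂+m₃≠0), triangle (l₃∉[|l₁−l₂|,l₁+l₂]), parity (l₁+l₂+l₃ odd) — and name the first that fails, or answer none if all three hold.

azimuthal sum: 2 + 0 − 2 = 0  ✓
1 ≤ 8 ≤ 7 (triangle on l)  ✗
L = 4 + 3 + 8 = 15 (odd)

triangle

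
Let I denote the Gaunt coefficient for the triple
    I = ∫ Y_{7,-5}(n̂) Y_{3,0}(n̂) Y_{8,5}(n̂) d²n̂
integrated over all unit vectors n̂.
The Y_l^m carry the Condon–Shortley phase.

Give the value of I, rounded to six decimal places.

0.109899

Rules hold: Σm=0, L=18 even, 4≤8≤10.
N = 15·7·17 = 1785
Δ = 2!·12!·4!/19! = 1/5290740
Racah Σ t=0..2: t=0:+1/7257600 t=1:−1/2073600 t=2:+1/7257600 = -1/4838400
⇒ 3j(7 3 8; 0 0 0)² = 252/20995, sgn -1
Racah Σ t=0..2: t=0:+1/5748019200 t=1:−1/159667200 t=2:+1/87091200 = 31/5748019200
⇒ 3j(7 3 8; -5 0 5)² = 961/135660, sgn -1
4πI² = N·(3j₀)²·(3jₘ)² = 60543/398905
I = +1·√(0.151773/4π) = 0.10989863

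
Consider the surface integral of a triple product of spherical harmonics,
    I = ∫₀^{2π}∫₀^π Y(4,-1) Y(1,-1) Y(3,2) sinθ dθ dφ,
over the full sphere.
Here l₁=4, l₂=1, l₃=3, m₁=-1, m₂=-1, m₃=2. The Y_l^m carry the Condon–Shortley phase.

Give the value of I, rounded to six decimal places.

-0.106622

m-sum 0 ✓  L=8 even ✓  3≤3≤5 ✓
Π(2lᵢ+1) = 9×3×7 = 189
triangle coeff Δ(4,1,3) = 1/252
Σ_t [1,1]: t=1:−1/36 = -1/36
(3j)²=4/63 [(4 1 3; 0 0 0)], sign=+1
Σ_t [0,0]: t=0:+1/240 = 1/240
(3j)²=1/84 [(4 1 3; -1 -1 2)], sign=-1
⇒ 4πI² = 1/7
I = (-1)√(1/7/(4π)) = -0.10662181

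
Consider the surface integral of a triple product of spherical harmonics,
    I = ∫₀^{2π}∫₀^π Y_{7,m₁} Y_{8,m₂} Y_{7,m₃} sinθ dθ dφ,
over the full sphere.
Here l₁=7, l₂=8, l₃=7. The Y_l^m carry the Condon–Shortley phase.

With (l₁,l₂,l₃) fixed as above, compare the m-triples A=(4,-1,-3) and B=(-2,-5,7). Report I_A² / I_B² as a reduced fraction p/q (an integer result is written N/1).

Same 7,8,7: normalisation and zero-m 3j drop out of the ratio.
A: Δ: 8! 6! 8! / 23! → 1/22086194130; sum: t=0:+1/7315660800 t=1:−1/348364800 t=2:+1/124416000 t=3:−1/298598400 = 143/73156608000; 3j²(7 8 7; 4 -1 -3) = Δ·Π!·Σ² = 1716/260015  (sign +1)
B: Δ: 8! 6! 8! / 23! → 1/22086194130; sum: t=3:−1/20901888000 = -1/20901888000; 3j²(7 8 7; -2 -5 7) = Δ·Π!·Σ² = 546/37145  (sign -1)
I_A²/I_B² = (1716/260015)/(546/37145) = 22/49

22/49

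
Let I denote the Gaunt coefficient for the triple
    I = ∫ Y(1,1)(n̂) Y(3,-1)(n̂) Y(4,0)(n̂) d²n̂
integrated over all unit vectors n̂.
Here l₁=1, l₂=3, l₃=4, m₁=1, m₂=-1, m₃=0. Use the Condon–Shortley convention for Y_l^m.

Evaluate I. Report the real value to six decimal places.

Rules hold: Σm=0, L=8 even, 2≤4≤4.
N = 3·7·9 = 189
Δ = 0!·2!·6!/9! = 1/252
Racah Σ t=0..0: t=0:+1/36 = 1/36
⇒ 3j(1 3 4; 0 0 0)² = 4/63, sgn +1
Racah Σ t=0..0: t=0:+1/96 = 1/96
⇒ 3j(1 3 4; 1 -1 0)² = 1/42, sgn +1
4πI² = N·(3j₀)²·(3jₘ)² = 2/7
I = +1·√(0.285714/4π) = 0.15078601

0.150786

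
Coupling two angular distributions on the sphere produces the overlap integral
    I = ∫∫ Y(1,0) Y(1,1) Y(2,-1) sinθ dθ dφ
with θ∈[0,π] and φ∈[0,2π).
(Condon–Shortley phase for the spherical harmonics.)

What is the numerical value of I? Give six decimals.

Rules hold: Σm=0, L=4 even, 0≤2≤2.
N = 3·3·5 = 45
Δ = 0!·2!·2!/5! = 1/30
Racah Σ t=0..0: t=0:+1/1 = 1/1
⇒ 3j(1 1 2; 0 0 0)² = 2/15, sgn +1
Racah Σ t=0..0: t=0:+1/2 = 1/2
⇒ 3j(1 1 2; 0 1 -1)² = 1/10, sgn -1
4πI² = N·(3j₀)²·(3jₘ)² = 3/5
I = -1·√(0.6/4π) = -0.21850969

-0.218510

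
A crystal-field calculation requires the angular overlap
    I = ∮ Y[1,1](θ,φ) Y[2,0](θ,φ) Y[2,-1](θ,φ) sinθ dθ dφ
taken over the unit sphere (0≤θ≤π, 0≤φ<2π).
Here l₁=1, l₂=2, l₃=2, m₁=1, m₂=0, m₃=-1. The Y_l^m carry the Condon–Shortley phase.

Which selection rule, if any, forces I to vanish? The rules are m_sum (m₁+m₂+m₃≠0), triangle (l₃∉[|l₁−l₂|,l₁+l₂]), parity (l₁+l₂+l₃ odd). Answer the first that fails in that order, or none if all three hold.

parity

Σmᵢ = 0  ✓
l₃∈[|l₁−l₂|,l₁+l₂]=[1,3], have l₃=2  ✓
Σlᵢ = 5 ⇒ odd  ✗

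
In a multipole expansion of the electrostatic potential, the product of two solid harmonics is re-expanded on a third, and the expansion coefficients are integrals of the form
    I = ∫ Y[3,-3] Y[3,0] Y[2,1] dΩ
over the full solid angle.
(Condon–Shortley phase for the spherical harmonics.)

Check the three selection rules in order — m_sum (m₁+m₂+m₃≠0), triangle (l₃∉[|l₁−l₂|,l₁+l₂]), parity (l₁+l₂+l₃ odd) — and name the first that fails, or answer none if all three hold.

m_sum

m₁+m₂+m₃ = -3 + 0 + 1 = -2  ✗
triangle: |3−3|=0 ≤ l₃=2 ≤ 3+3=6
parity: l₁+l₂+l₃ = 8 is even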